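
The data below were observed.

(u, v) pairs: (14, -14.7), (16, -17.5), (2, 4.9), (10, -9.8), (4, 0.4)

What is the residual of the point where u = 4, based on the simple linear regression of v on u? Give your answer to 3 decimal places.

-0.464

n = 5, Σx = 46, Σy = -36.7, Σxy = -572.4, Σx² = 572
Sxx = Σx² − (Σx)²/n = 572 − 423.2 = 148.8
Sxy = Σxy − (Σx)(Σy)/n = -572.4 − (-337.64) = -234.76
b = Sxy/Sxx = -234.76/148.8 = -1.577688
a = ȳ − b·x̄ = -7.34 − (-1.577688)·9.2 = 7.174731
ŷ(4) = 7.174731 + (-1.577688)·4 = 0.863978
residual = y − ŷ = 0.4 − 0.863978 = -0.463978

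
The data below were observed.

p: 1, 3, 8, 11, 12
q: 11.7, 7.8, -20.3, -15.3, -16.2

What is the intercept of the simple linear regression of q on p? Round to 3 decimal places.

n = 5, Σx = 35, Σy = -32.3, Σxy = -490, Σx² = 339
Sxx = Σx² − (Σx)²/n = 339 − 245 = 94
Sxy = Σxy − (Σx)(Σy)/n = -490 − (-226.1) = -263.9
b = Sxy/Sxx = -263.9/94 = -2.807447
a = ȳ − b·x̄ = -6.46 − (-2.807447)·7 = 13.192128

13.192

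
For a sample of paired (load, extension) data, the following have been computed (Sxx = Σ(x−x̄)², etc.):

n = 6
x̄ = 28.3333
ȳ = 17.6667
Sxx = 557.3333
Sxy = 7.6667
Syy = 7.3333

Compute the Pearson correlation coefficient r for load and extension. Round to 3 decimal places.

r = Sxy/√(Sxx·Syy) = 7.6667/√(4087.092289) = 7.6667/63.930371 = 0.119923

0.120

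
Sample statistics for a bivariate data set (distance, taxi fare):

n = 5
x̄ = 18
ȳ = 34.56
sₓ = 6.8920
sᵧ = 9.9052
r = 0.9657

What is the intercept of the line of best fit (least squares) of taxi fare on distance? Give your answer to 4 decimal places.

9.5777

b = r · sᵧ/sₓ = 0.9657 · 9.9052/6.892 = 1.387907
a = ȳ − b·x̄ = 34.56 − 1.387907·18 = 9.577683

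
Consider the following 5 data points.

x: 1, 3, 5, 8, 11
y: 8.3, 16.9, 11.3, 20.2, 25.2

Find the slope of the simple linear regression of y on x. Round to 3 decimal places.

n = 5, Σx = 28, Σy = 81.9, Σxy = 554.3, Σx² = 220
Sxx = Σx² − (Σx)²/n = 220 − 156.8 = 63.2
Sxy = Σxy − (Σx)(Σy)/n = 554.3 − 458.64 = 95.66
b = Sxy/Sxx = 95.66/63.2 = 1.513608

1.514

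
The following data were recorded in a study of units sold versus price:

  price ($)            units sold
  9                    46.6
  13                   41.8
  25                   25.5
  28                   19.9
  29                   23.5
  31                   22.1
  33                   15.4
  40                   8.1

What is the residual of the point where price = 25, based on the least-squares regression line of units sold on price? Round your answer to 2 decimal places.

-1.10

n = 8, Σx = 208, Σy = 202.9, Σxy = 4356.3, Σx² = 6150
Sxx = Σx² − (Σx)²/n = 6150 − 5408 = 742
Sxy = Σxy − (Σx)(Σy)/n = 4356.3 − 5275.4 = -919.1
b = Sxy/Sxx = -919.1/742 = -1.238679
a = ȳ − b·x̄ = 25.3625 − (-1.238679)·26 = 57.568160
ŷ(25) = 57.568160 + (-1.238679)·25 = 26.601179
residual = y − ŷ = 25.5 − 26.601179 = -1.101179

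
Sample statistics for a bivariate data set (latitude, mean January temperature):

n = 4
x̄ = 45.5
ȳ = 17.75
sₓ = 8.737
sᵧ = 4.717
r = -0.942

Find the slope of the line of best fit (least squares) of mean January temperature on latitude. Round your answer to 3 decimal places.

b = r · sᵧ/sₓ = -0.942 · 4.717/8.737 = -0.508574

-0.509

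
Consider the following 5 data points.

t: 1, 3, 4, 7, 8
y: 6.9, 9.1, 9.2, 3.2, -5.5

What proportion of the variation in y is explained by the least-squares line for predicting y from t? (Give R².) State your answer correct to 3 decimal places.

n = 5, Σx = 23, Σy = 22.9, Σxy = 49.4, Σx² = 139, Σy² = 255.55
Sxx = Σx² − (Σx)²/n = 139 − 105.8 = 33.2
Sxy = Σxy − (Σx)(Σy)/n = 49.4 − 105.34 = -55.94
Syy = Σy² − (Σy)²/n = 255.55 − 104.882 = 150.668
R² = Sxy²/(Sxx·Syy) = (-55.94)²/(33.2·150.668) = 0.625584

0.626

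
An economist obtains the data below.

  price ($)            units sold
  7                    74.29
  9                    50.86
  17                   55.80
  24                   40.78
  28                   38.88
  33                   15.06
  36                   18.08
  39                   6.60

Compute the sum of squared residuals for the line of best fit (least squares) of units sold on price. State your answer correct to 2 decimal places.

n = 8, Σx = 193, Σy = 300.35, Σxy = 5398.99, Σx² = 5685, Σy² = 14991.2965
Sxx = Σx² − (Σx)²/n = 5685 − 4656.125 = 1028.875
Sxy = Σxy − (Σx)(Σy)/n = 5398.99 − 7245.94375 = -1846.95375
Syy = Σy² − (Σy)²/n = 14991.2965 − 11276.265312 = 3715.031188
b = Sxy/Sxx = -1846.95375/1028.875 = -1.795120
SSE = Syy − b·Sxy = 3715.031188 − (-1.795120)·(-1846.95375) = 399.528182

399.53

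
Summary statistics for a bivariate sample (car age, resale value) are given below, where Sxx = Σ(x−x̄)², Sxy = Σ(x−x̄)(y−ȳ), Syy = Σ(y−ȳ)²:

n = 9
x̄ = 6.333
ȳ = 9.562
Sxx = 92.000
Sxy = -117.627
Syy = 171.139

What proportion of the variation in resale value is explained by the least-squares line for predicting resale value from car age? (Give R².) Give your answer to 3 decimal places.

0.879

R² = Sxy²/(Sxx·Syy) = (-117.627)²/(92·171.139) = 0.878774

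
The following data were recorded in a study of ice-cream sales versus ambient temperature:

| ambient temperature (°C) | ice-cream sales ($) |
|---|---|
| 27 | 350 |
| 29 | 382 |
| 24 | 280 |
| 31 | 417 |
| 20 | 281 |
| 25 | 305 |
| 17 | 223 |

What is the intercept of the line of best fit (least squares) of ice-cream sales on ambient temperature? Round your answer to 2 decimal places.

n = 7, Σx = 173, Σy = 2238, Σxy = 57211, Σx² = 4421
Sxx = Σx² − (Σx)²/n = 4421 − 4275.571429 = 145.428571
Sxy = Σxy − (Σx)(Σy)/n = 57211 − 55310.571429 = 1900.428571
b = Sxy/Sxx = 1900.428571/145.428571 = 13.067780
a = ȳ − b·x̄ = 319.714286 − 13.067780·24.714286 = -3.246562

-3.25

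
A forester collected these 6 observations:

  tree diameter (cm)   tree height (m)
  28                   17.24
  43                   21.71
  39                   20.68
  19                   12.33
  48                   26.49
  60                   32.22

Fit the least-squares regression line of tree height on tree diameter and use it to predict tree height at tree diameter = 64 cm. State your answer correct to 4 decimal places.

33.3691

n = 6, Σx = 237, Σy = 130.67, Σxy = 5661.76, Σx² = 10419
Sxx = Σx² − (Σx)²/n = 10419 − 9361.5 = 1057.5
Sxy = Σxy − (Σx)(Σy)/n = 5661.76 − 5161.465 = 500.295
b = Sxy/Sxx = 500.295/1057.5 = 0.473092
a = ȳ − b·x̄ = 21.778333 − 0.473092·39.5 = 3.091191
ŷ(64) = a + b·64 = 3.091191 + 0.473092·64 = 33.369092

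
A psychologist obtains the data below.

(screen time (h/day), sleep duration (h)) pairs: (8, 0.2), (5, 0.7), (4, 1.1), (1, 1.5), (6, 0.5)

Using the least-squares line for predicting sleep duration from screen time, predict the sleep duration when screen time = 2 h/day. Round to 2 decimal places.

n = 5, Σx = 24, Σy = 4, Σxy = 14, Σx² = 142
Sxx = Σx² − (Σx)²/n = 142 − 115.2 = 26.8
Sxy = Σxy − (Σx)(Σy)/n = 14 − 19.2 = -5.2
b = Sxy/Sxx = -5.2/26.8 = -0.194030
a = ȳ − b·x̄ = 0.8 − (-0.194030)·4.8 = 1.731343
ŷ(2) = a + b·2 = 1.731343 + (-0.194030)·2 = 1.343284

1.34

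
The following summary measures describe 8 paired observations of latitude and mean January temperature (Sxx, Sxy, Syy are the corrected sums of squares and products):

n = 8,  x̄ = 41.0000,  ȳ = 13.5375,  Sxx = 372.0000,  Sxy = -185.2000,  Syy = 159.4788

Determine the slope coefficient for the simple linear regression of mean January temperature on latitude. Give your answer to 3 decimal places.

-0.498

b = Sxy/Sxx = -185.2/372 = -0.497849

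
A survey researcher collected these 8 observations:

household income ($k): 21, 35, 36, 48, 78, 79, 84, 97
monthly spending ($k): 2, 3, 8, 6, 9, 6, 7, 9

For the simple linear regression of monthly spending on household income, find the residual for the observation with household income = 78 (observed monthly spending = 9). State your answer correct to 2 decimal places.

1.51

n = 8, Σx = 478, Σy = 50, Σxy = 3360, Σx² = 34056
Sxx = Σx² − (Σx)²/n = 34056 − 28560.5 = 5495.5
Sxy = Σxy − (Σx)(Σy)/n = 3360 − 2987.5 = 372.5
b = Sxy/Sxx = 372.5/5495.5 = 0.067783
a = ȳ − b·x̄ = 6.25 − 0.067783·59.75 = 2.199982
ŷ(78) = 2.199982 + 0.067783·78 = 7.487035
residual = y − ŷ = 9 − 7.487035 = 1.512965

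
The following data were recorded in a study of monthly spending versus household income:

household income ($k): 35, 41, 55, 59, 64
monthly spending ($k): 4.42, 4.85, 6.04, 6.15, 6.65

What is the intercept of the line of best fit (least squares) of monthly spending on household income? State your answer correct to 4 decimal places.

1.7404

n = 5, Σx = 254, Σy = 28.11, Σxy = 1474.2, Σx² = 13508
Sxx = Σx² − (Σx)²/n = 13508 − 12903.2 = 604.8
Sxy = Σxy − (Σx)(Σy)/n = 1474.2 − 1427.988 = 46.212
b = Sxy/Sxx = 46.212/604.8 = 0.076409
a = ȳ − b·x̄ = 5.622 − 0.076409·50.8 = 1.740437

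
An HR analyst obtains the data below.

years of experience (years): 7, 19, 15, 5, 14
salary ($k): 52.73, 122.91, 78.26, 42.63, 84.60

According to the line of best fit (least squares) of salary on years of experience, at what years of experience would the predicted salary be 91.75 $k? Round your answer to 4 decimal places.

n = 5, Σx = 60, Σy = 381.13, Σxy = 5275.85, Σx² = 856
Sxx = Σx² − (Σx)²/n = 856 − 720 = 136
Sxy = Σxy − (Σx)(Σy)/n = 5275.85 − 4573.56 = 702.29
b = Sxy/Sxx = 702.29/136 = 5.163897
a = ȳ − b·x̄ = 76.226 − 5.163897·12 = 14.259235
Set a + b·x = 91.75: x = (91.75 − 14.259235) / 5.163897 = 15.006257

15.0063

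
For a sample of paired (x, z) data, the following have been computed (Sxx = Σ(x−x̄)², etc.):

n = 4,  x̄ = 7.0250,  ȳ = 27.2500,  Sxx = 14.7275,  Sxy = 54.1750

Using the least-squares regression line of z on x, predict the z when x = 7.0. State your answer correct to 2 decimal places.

b = Sxy/Sxx = 54.175/14.7275 = 3.678493
a = ȳ − b·x̄ = 27.25 − 3.678493·7.025 = 1.408589
ŷ(7.0) = a + b·7.0 = 1.408589 + 3.678493·7 = 27.158038

27.16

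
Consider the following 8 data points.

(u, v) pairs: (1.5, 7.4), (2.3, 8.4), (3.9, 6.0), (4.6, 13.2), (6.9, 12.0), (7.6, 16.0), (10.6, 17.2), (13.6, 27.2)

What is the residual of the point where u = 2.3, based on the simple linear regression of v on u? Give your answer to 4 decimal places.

n = 8, Σx = 51, Σy = 107.4, Σxy = 871.18, Σx² = 446.6
Sxx = Σx² − (Σx)²/n = 446.6 − 325.125 = 121.475
Sxy = Σxy − (Σx)(Σy)/n = 871.18 − 684.675 = 186.505
b = Sxy/Sxx = 186.505/121.475 = 1.535336
a = ȳ − b·x̄ = 13.425 − 1.535336·6.375 = 3.637230
ŷ(2.3) = 3.637230 + 1.535336·2.3 = 7.168504
residual = y − ŷ = 8.4 − 7.168504 = 1.231496

1.2315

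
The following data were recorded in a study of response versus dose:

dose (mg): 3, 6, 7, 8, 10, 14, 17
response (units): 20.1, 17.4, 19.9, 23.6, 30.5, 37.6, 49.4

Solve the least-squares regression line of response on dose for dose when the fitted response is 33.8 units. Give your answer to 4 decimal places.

11.6514

n = 7, Σx = 65, Σy = 198.5, Σxy = 2164, Σx² = 743
Sxx = Σx² − (Σx)²/n = 743 − 603.571429 = 139.428571
Sxy = Σxy − (Σx)(Σy)/n = 2164 − 1843.214286 = 320.785714
b = Sxy/Sxx = 320.785714/139.428571 = 2.300717
a = ȳ − b·x̄ = 28.357143 − 2.300717·9.285714 = 6.993340
Set a + b·x = 33.8: x = (33.8 − 6.993340) / 2.300717 = 11.651436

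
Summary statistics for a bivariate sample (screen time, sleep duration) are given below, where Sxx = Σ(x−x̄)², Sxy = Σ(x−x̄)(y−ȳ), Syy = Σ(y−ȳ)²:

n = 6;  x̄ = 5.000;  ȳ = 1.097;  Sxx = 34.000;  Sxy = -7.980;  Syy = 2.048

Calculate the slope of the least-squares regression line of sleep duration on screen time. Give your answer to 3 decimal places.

b = Sxy/Sxx = -7.98/34 = -0.234706

-0.235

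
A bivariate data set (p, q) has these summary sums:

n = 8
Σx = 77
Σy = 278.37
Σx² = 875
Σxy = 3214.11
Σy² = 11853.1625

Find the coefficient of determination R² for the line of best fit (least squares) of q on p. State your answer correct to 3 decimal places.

0.986

Sxx = Σx² − (Σx)²/n = 875 − 741.125 = 133.875
Sxy = Σxy − (Σx)(Σy)/n = 3214.11 − 2679.31125 = 534.79875
Syy = Σy² − (Σy)²/n = 11853.1625 − 9686.232112 = 2166.930388
R² = Sxy²/(Sxx·Syy) = (534.79875)²/(133.875·2166.930388) = 0.985908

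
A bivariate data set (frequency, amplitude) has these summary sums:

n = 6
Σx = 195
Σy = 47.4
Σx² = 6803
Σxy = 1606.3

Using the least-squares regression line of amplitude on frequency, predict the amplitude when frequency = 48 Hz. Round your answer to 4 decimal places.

Sxx = Σx² − (Σx)²/n = 6803 − 6337.5 = 465.5
Sxy = Σxy − (Σx)(Σy)/n = 1606.3 − 1540.5 = 65.8
b = Sxy/Sxx = 65.8/465.5 = 0.141353
a = ȳ − b·x̄ = 7.9 − 0.141353·32.5 = 3.306015
ŷ(48) = a + b·48 = 3.306015 + 0.141353·48 = 10.090977

10.0910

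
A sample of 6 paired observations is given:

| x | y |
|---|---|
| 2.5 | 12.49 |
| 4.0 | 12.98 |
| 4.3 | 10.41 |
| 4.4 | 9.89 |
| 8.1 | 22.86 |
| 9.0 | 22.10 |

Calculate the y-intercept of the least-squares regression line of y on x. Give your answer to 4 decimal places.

4.1248

n = 6, Σx = 32.3, Σy = 90.73, Σxy = 555.49, Σx² = 206.71
Sxx = Σx² − (Σx)²/n = 206.71 − 173.881667 = 32.828333
Sxy = Σxy − (Σx)(Σy)/n = 555.49 − 488.429833 = 67.060167
b = Sxy/Sxx = 67.060167/32.828333 = 2.042753
a = ȳ − b·x̄ = 15.121667 − 2.042753·5.383333 = 4.124848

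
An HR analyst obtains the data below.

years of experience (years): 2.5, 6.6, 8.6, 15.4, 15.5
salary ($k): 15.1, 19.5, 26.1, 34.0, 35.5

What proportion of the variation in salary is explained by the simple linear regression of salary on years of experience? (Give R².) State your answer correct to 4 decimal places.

n = 5, Σx = 48.6, Σy = 130.2, Σxy = 1464.76, Σx² = 601.18, Σy² = 3705.72
Sxx = Σx² − (Σx)²/n = 601.18 − 472.392 = 128.788
Sxy = Σxy − (Σx)(Σy)/n = 1464.76 − 1265.544 = 199.216
Syy = Σy² − (Σy)²/n = 3705.72 − 3390.408 = 315.312
R² = Sxy²/(Sxx·Syy) = (199.216)²/(128.788·315.312) = 0.977310

0.9773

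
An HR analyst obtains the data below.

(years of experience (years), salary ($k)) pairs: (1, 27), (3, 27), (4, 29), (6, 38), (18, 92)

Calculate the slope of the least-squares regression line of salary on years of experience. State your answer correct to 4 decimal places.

4.1104

n = 5, Σx = 32, Σy = 213, Σxy = 2108, Σx² = 386
Sxx = Σx² − (Σx)²/n = 386 − 204.8 = 181.2
Sxy = Σxy − (Σx)(Σy)/n = 2108 − 1363.2 = 744.8
b = Sxy/Sxx = 744.8/181.2 = 4.110375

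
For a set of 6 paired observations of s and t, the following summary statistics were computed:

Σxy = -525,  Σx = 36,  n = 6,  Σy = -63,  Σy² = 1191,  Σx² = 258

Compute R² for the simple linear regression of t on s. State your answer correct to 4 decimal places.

Sxx = Σx² − (Σx)²/n = 258 − 216 = 42
Sxy = Σxy − (Σx)(Σy)/n = -525 − (-378) = -147
Syy = Σy² − (Σy)²/n = 1191 − 661.5 = 529.5
R² = Sxy²/(Sxx·Syy) = (-147)²/(42·529.5) = 0.971671

0.9717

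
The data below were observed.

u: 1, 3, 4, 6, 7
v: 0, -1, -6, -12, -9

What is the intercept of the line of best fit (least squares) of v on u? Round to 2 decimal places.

n = 5, Σx = 21, Σy = -28, Σxy = -162, Σx² = 111
Sxx = Σx² − (Σx)²/n = 111 − 88.2 = 22.8
Sxy = Σxy − (Σx)(Σy)/n = -162 − (-117.6) = -44.4
b = Sxy/Sxx = -44.4/22.8 = -1.947368
a = ȳ − b·x̄ = -5.6 − (-1.947368)·4.2 = 2.578947

2.58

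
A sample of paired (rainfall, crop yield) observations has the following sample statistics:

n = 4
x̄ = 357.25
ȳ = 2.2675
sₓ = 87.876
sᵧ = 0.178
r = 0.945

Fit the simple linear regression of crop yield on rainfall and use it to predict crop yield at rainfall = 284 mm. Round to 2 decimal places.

2.13

b = r · sᵧ/sₓ = 0.945 · 0.178/87.876 = 0.001914
a = ȳ − b·x̄ = 2.2675 − 0.001914·357.25 = 1.583661
ŷ(284) = a + b·284 = 1.583661 + 0.001914·284 = 2.127287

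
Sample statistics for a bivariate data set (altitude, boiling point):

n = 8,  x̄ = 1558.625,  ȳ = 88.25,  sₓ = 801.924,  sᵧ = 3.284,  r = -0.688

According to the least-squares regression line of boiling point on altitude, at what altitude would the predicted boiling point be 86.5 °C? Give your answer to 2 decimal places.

b = r · sᵧ/sₓ = -0.688 · 3.284/801.924 = -0.002817
a = ȳ − b·x̄ = 88.25 − (-0.002817)·1558.625 = 92.641370
Set a + b·x = 86.5: x = (86.5 − 92.641370) / (-0.002817) = 2179.750949

2179.75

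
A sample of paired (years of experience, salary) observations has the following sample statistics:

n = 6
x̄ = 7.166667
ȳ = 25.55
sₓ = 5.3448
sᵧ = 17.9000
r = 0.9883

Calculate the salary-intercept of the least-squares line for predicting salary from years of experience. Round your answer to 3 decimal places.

1.829

b = r · sᵧ/sₓ = 0.9883 · 17.9/5.3448 = 3.309866
a = ȳ − b·x̄ = 25.55 − 3.309866·7.166667 = 1.829295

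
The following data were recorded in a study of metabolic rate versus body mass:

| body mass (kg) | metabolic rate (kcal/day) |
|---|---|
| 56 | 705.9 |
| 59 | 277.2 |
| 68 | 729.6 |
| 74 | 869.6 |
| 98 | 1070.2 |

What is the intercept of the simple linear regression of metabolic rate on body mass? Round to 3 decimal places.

-249.281

n = 5, Σx = 355, Σy = 3652.5, Σxy = 274728, Σx² = 26321
Sxx = Σx² − (Σx)²/n = 26321 − 25205 = 1116
Sxy = Σxy − (Σx)(Σy)/n = 274728 − 259327.5 = 15400.5
b = Sxy/Sxx = 15400.5/1116 = 13.799731
a = ȳ − b·x̄ = 730.5 − 13.799731·71 = -249.280914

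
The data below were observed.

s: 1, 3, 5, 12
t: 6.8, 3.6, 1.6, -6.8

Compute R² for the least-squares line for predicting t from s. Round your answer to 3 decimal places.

n = 4, Σx = 21, Σy = 5.2, Σxy = -56, Σx² = 179, Σy² = 108
Sxx = Σx² − (Σx)²/n = 179 − 110.25 = 68.75
Sxy = Σxy − (Σx)(Σy)/n = -56 − 27.3 = -83.3
Syy = Σy² − (Σy)²/n = 108 − 6.76 = 101.24
R² = Sxy²/(Sxx·Syy) = (-83.3)²/(68.75·101.24) = 0.996931

0.997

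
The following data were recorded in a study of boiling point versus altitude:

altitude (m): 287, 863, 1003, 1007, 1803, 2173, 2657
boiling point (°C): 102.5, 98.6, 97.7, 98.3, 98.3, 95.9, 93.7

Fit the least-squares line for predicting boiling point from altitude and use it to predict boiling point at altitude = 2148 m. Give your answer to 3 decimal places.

n = 7, Σx = 9793, Σy = 685, Σxy = 946077, Σx² = 17879583
Sxx = Σx² − (Σx)²/n = 17879583 − 13700407 = 4179176
Sxy = Σxy − (Σx)(Σy)/n = 946077 − 958315 = -12238
b = Sxy/Sxx = -12238/4179176 = -0.002928
a = ȳ − b·x̄ = 97.857143 − (-0.002928)·1399 = 101.953874
ŷ(2148) = a + b·2148 = 101.953874 + (-0.002928)·2148 = 95.663825

95.664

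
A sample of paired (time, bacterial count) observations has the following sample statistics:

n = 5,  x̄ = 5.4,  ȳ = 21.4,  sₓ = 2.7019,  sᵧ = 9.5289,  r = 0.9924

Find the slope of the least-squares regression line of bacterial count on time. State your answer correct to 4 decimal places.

b = r · sᵧ/sₓ = 0.9924 · 9.5289/2.7019 = 3.499937

3.4999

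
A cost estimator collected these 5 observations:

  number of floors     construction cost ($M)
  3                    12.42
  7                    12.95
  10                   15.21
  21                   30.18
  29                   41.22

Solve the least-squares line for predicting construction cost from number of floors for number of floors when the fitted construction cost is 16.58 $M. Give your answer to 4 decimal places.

n = 5, Σx = 70, Σy = 111.98, Σxy = 2109.17, Σx² = 1440
Sxx = Σx² − (Σx)²/n = 1440 − 980 = 460
Sxy = Σxy − (Σx)(Σy)/n = 2109.17 − 1567.72 = 541.45
b = Sxy/Sxx = 541.45/460 = 1.177065
a = ȳ − b·x̄ = 22.396 − 1.177065·14 = 5.917087
Set a + b·x = 16.58: x = (16.58 − 5.917087) / 1.177065 = 9.058897

9.0589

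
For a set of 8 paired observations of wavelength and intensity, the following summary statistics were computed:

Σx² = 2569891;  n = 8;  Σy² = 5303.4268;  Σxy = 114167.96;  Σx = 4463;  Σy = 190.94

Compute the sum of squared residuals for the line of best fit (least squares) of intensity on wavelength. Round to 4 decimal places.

16.0159

Sxx = Σx² − (Σx)²/n = 2569891 − 2489796.125 = 80094.875
Sxy = Σxy − (Σx)(Σy)/n = 114167.96 − 106520.6525 = 7647.3075
Syy = Σy² − (Σy)²/n = 5303.4268 − 4557.26045 = 746.16635
b = Sxy/Sxx = 7647.3075/80094.875 = 0.095478
SSE = Syy − b·Sxy = 746.16635 − 0.095478·7647.3075 = 16.015863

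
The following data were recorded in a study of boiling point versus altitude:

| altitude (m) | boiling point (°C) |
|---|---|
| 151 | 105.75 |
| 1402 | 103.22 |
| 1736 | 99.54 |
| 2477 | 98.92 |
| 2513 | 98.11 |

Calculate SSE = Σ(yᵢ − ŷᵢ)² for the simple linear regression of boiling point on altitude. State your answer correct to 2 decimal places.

n = 5, Σx = 8279, Σy = 505.54, Σxy = 825059.4, Σx² = 17452799, Σy² = 51156.381
Sxx = Σx² − (Σx)²/n = 17452799 − 13708368.2 = 3744430.8
Sxy = Σxy − (Σx)(Σy)/n = 825059.4 − 837073.132 = -12013.732
Syy = Σy² − (Σy)²/n = 51156.381 − 51114.13832 = 42.24268
b = Sxy/Sxx = -12013.732/3744430.8 = -0.003208
SSE = Syy − b·Sxy = 42.24268 − (-0.003208)·(-12013.732) = 3.697501

3.70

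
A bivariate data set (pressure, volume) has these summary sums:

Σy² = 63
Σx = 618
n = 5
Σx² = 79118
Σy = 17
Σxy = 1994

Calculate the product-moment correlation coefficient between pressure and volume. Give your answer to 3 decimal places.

-0.899

Sxx = Σx² − (Σx)²/n = 79118 − 76384.8 = 2733.2
Sxy = Σxy − (Σx)(Σy)/n = 1994 − 2101.2 = -107.2
Syy = Σy² − (Σy)²/n = 63 − 57.8 = 5.2
r = Sxy/√(Sxx·Syy) = -107.2/√(14212.64) = -107.2/119.216777 = -0.899202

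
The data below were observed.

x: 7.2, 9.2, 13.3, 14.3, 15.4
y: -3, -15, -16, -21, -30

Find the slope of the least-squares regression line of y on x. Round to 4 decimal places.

n = 5, Σx = 59.4, Σy = -85, Σxy = -1134.7, Σx² = 755.02
Sxx = Σx² − (Σx)²/n = 755.02 − 705.672 = 49.348
Sxy = Σxy − (Σx)(Σy)/n = -1134.7 − (-1009.8) = -124.9
b = Sxy/Sxx = -124.9/49.348 = -2.531004

-2.5310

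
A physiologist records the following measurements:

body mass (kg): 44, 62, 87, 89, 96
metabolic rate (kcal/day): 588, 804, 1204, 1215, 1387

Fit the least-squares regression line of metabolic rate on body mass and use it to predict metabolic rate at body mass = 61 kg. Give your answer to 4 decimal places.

n = 5, Σx = 378, Σy = 5198, Σxy = 421755, Σx² = 30486
Sxx = Σx² − (Σx)²/n = 30486 − 28576.8 = 1909.2
Sxy = Σxy − (Σx)(Σy)/n = 421755 − 392968.8 = 28786.2
b = Sxy/Sxx = 28786.2/1909.2 = 15.077624
a = ȳ − b·x̄ = 1039.6 − 15.077624·75.6 = -100.268385
ŷ(61) = a + b·61 = -100.268385 + 15.077624·61 = 819.466688

819.4667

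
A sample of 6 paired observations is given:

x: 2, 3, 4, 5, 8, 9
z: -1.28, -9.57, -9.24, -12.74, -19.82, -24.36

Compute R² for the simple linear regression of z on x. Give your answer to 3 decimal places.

0.951

n = 6, Σx = 31, Σy = -77.01, Σxy = -509.73, Σx² = 199, Σy² = 1327.1505
Sxx = Σx² − (Σx)²/n = 199 − 160.166667 = 38.833333
Sxy = Σxy − (Σx)(Σy)/n = -509.73 − (-397.885) = -111.845
Syy = Σy² − (Σy)²/n = 1327.1505 − 988.42335 = 338.72715
R² = Sxy²/(Sxx·Syy) = (-111.845)²/(38.833333·338.72715) = 0.950996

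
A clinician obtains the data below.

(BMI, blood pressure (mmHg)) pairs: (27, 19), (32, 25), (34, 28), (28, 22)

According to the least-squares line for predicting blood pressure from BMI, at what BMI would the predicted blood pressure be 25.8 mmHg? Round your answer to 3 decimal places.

n = 4, Σx = 121, Σy = 94, Σxy = 2881, Σx² = 3693
Sxx = Σx² − (Σx)²/n = 3693 − 3660.25 = 32.75
Sxy = Σxy − (Σx)(Σy)/n = 2881 − 2843.5 = 37.5
b = Sxy/Sxx = 37.5/32.75 = 1.145038
a = ȳ − b·x̄ = 23.5 − 1.145038·30.25 = -11.137405
Set a + b·x = 25.8: x = (25.8 − (-11.137405)) / 1.145038 = 32.258667

32.259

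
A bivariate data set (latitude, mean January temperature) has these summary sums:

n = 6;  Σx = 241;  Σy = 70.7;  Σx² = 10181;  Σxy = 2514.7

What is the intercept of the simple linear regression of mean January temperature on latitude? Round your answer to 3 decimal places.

Sxx = Σx² − (Σx)²/n = 10181 − 9680.166667 = 500.833333
Sxy = Σxy − (Σx)(Σy)/n = 2514.7 − 2839.783333 = -325.083333
b = Sxy/Sxx = -325.083333/500.833333 = -0.649085
a = ȳ − b·x̄ = 11.783333 − (-0.649085)·40.166667 = 37.854908

37.855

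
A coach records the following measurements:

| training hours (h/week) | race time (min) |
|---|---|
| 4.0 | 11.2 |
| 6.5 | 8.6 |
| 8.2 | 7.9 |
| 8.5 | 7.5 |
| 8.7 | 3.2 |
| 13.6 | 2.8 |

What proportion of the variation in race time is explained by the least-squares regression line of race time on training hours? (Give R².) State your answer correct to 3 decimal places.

0.752

n = 6, Σx = 49.5, Σy = 41.2, Σxy = 295.15, Σx² = 458.39, Σy² = 336.14
Sxx = Σx² − (Σx)²/n = 458.39 − 408.375 = 50.015
Sxy = Σxy − (Σx)(Σy)/n = 295.15 − 339.9 = -44.75
Syy = Σy² − (Σy)²/n = 336.14 − 282.906667 = 53.233333
R² = Sxy²/(Sxx·Syy) = (-44.75)²/(50.015·53.233333) = 0.752146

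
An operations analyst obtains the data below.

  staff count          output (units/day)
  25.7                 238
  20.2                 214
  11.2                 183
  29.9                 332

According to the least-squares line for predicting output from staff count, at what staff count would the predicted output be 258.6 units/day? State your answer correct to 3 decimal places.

n = 4, Σx = 87, Σy = 967, Σxy = 22415.8, Σx² = 2087.98
Sxx = Σx² − (Σx)²/n = 2087.98 − 1892.25 = 195.73
Sxy = Σxy − (Σx)(Σy)/n = 22415.8 − 21032.25 = 1383.55
b = Sxy/Sxx = 1383.55/195.73 = 7.068666
a = ȳ − b·x̄ = 241.75 − 7.068666·21.75 = 88.006514
Set a + b·x = 258.6: x = (258.6 − 88.006514) / 7.068666 = 24.133760

24.134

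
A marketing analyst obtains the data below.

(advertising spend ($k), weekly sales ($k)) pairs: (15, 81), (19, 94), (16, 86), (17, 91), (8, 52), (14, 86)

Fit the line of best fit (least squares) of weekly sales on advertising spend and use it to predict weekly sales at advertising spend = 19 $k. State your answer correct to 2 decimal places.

n = 6, Σx = 89, Σy = 490, Σxy = 7544, Σx² = 1391
Sxx = Σx² − (Σx)²/n = 1391 − 1320.166667 = 70.833333
Sxy = Σxy − (Σx)(Σy)/n = 7544 − 7268.333333 = 275.666667
b = Sxy/Sxx = 275.666667/70.833333 = 3.891765
a = ȳ − b·x̄ = 81.666667 − 3.891765·14.833333 = 23.938824
ŷ(19) = a + b·19 = 23.938824 + 3.891765·19 = 97.882353

97.88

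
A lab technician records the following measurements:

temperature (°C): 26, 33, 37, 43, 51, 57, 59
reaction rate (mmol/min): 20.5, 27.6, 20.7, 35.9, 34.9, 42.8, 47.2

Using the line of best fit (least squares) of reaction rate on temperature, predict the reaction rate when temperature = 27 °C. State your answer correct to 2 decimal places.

n = 7, Σx = 306, Σy = 229.6, Σxy = 10757.7, Σx² = 14314
Sxx = Σx² − (Σx)²/n = 14314 − 13376.571429 = 937.428571
Sxy = Σxy − (Σx)(Σy)/n = 10757.7 − 10036.8 = 720.9
b = Sxy/Sxx = 720.9/937.428571 = 0.769019
a = ȳ − b·x̄ = 32.8 − 0.769019·43.714286 = -0.817098
ŷ(27) = a + b·27 = -0.817098 + 0.769019·27 = 19.946404

19.95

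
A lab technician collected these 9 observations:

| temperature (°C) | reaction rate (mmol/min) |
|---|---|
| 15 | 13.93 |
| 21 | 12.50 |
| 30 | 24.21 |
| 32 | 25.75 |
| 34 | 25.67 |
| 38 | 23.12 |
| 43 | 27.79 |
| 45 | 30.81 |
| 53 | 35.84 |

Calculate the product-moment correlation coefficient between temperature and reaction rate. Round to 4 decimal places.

0.9448

n = 9, Σx = 311, Σy = 219.62, Σxy = 8254.03, Σx² = 11873, Σy² = 5799.0106
Sxx = Σx² − (Σx)²/n = 11873 − 10746.777778 = 1126.222222
Sxy = Σxy − (Σx)(Σy)/n = 8254.03 − 7589.091111 = 664.938889
Syy = Σy² − (Σy)²/n = 5799.0106 − 5359.216044 = 439.794556
r = Sxy/√(Sxx·Syy) = 664.938889/√(495306.401679) = 664.938889/703.780080 = 0.944811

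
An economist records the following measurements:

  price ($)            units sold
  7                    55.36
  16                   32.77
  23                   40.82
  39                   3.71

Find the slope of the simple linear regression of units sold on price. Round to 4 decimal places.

-1.5009

n = 4, Σx = 85, Σy = 132.66, Σxy = 1995.39, Σx² = 2355
Sxx = Σx² − (Σx)²/n = 2355 − 1806.25 = 548.75
Sxy = Σxy − (Σx)(Σy)/n = 1995.39 − 2819.025 = -823.635
b = Sxy/Sxx = -823.635/548.75 = -1.500929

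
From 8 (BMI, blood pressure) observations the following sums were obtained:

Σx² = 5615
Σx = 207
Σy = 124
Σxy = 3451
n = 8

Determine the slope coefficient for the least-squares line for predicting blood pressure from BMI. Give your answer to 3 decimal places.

0.937

Sxx = Σx² − (Σx)²/n = 5615 − 5356.125 = 258.875
Sxy = Σxy − (Σx)(Σy)/n = 3451 − 3208.5 = 242.5
b = Sxy/Sxx = 242.5/258.875 = 0.936746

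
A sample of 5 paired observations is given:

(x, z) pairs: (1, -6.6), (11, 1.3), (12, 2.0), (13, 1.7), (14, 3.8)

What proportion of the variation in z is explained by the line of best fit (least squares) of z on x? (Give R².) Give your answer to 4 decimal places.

0.9836

n = 5, Σx = 51, Σy = 2.2, Σxy = 107, Σx² = 631, Σy² = 66.58
Sxx = Σx² − (Σx)²/n = 631 − 520.2 = 110.8
Sxy = Σxy − (Σx)(Σy)/n = 107 − 22.44 = 84.56
Syy = Σy² − (Σy)²/n = 66.58 − 0.968 = 65.612
R² = Sxy²/(Sxx·Syy) = (84.56)²/(110.8·65.612) = 0.983574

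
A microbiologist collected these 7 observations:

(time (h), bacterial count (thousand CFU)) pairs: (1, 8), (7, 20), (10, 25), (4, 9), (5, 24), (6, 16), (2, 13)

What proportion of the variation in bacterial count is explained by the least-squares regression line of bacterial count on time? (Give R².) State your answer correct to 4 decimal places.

n = 7, Σx = 35, Σy = 115, Σxy = 676, Σx² = 231, Σy² = 2171
Sxx = Σx² − (Σx)²/n = 231 − 175 = 56
Sxy = Σxy − (Σx)(Σy)/n = 676 − 575 = 101
Syy = Σy² − (Σy)²/n = 2171 − 1889.285714 = 281.714286
R² = Sxy²/(Sxx·Syy) = (101)²/(56·281.714286) = 0.646615

0.6466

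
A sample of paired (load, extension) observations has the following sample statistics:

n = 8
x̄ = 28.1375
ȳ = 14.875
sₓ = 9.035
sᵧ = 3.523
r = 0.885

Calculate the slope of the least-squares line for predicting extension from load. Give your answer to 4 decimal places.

b = r · sᵧ/sₓ = 0.885 · 3.523/9.035 = 0.345086

0.3451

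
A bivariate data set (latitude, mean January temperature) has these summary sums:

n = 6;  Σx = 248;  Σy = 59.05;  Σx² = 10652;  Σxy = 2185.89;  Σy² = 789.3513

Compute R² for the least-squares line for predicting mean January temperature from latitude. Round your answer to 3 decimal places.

Sxx = Σx² − (Σx)²/n = 10652 − 10250.666667 = 401.333333
Sxy = Σxy − (Σx)(Σy)/n = 2185.89 − 2440.733333 = -254.843333
Syy = Σy² − (Σy)²/n = 789.3513 − 581.150417 = 208.200883
R² = Sxy²/(Sxx·Syy) = (-254.843333)²/(401.333333·208.200883) = 0.777246

0.777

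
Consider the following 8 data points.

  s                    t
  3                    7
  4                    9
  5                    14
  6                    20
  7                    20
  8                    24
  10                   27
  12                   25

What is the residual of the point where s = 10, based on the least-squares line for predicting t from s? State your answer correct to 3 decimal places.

1.753

n = 8, Σx = 55, Σy = 146, Σxy = 1149, Σx² = 443
Sxx = Σx² − (Σx)²/n = 443 − 378.125 = 64.875
Sxy = Σxy − (Σx)(Σy)/n = 1149 − 1003.75 = 145.25
b = Sxy/Sxx = 145.25/64.875 = 2.238921
a = ȳ − b·x̄ = 18.25 − 2.238921·6.875 = 2.857418
ŷ(10) = 2.857418 + 2.238921·10 = 25.246628
residual = y − ŷ = 27 − 25.246628 = 1.753372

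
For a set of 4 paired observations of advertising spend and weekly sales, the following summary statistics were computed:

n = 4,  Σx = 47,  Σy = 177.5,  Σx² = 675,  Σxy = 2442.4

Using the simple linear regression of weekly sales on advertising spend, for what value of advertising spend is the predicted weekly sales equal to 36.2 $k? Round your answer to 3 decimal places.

Sxx = Σx² − (Σx)²/n = 675 − 552.25 = 122.75
Sxy = Σxy − (Σx)(Σy)/n = 2442.4 − 2085.625 = 356.775
b = Sxy/Sxx = 356.775/122.75 = 2.906517
a = ȳ − b·x̄ = 44.375 − 2.906517·11.75 = 10.223422
Set a + b·x = 36.2: x = (36.2 − 10.223422) / 2.906517 = 8.937355

8.937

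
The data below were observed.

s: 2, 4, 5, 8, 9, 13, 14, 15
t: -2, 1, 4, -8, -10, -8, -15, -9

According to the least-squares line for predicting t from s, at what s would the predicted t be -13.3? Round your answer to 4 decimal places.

n = 8, Σx = 70, Σy = -47, Σxy = -583, Σx² = 780
Sxx = Σx² − (Σx)²/n = 780 − 612.5 = 167.5
Sxy = Σxy − (Σx)(Σy)/n = -583 − (-411.25) = -171.75
b = Sxy/Sxx = -171.75/167.5 = -1.025373
a = ȳ − b·x̄ = -5.875 − (-1.025373)·8.75 = 3.097015
Set a + b·x = -13.3: x = (-13.3 − 3.097015) / (-1.025373) = 15.991266

15.9913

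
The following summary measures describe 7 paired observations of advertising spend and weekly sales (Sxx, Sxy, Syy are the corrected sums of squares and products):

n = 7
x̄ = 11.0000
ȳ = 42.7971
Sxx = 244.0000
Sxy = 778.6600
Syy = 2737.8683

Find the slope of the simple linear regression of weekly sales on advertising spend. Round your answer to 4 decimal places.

b = Sxy/Sxx = 778.66/244 = 3.191230

3.1912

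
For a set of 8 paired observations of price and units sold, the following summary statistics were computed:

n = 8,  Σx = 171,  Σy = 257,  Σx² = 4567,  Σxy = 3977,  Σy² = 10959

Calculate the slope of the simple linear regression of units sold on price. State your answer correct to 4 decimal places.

Sxx = Σx² − (Σx)²/n = 4567 − 3655.125 = 911.875
Sxy = Σxy − (Σx)(Σy)/n = 3977 − 5493.375 = -1516.375
b = Sxy/Sxx = -1516.375/911.875 = -1.662920

-1.6629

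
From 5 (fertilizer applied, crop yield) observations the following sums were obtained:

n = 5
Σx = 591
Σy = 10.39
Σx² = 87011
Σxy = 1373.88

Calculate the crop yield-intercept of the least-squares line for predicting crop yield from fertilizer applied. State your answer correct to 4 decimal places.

Sxx = Σx² − (Σx)²/n = 87011 − 69856.2 = 17154.8
Sxy = Σxy − (Σx)(Σy)/n = 1373.88 − 1228.098 = 145.782
b = Sxy/Sxx = 145.782/17154.8 = 0.008498
a = ȳ − b·x̄ = 2.078 − 0.008498·118.2 = 1.073533

1.0735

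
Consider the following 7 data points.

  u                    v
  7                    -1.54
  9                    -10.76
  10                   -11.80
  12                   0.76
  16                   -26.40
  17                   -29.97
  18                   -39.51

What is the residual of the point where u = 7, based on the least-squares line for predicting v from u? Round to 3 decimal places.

n = 7, Σx = 89, Σy = -119.22, Σxy = -1859.57, Σx² = 1243
Sxx = Σx² − (Σx)²/n = 1243 − 1131.571429 = 111.428571
Sxy = Σxy − (Σx)(Σy)/n = -1859.57 − (-1515.797143) = -343.772857
b = Sxy/Sxx = -343.772857/111.428571 = -3.085141
a = ȳ − b·x̄ = -17.031429 − (-3.085141)·12.714286 = 22.193936
ŷ(7) = 22.193936 + (-3.085141)·7 = 0.597949
residual = y − ŷ = -1.54 − 0.597949 = -2.137949

-2.138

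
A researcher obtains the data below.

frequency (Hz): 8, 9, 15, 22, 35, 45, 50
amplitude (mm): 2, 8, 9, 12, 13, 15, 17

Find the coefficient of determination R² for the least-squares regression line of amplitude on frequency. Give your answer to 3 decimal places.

n = 7, Σx = 184, Σy = 76, Σxy = 2467, Σx² = 6604, Σy² = 976
Sxx = Σx² − (Σx)²/n = 6604 − 4836.571429 = 1767.428571
Sxy = Σxy − (Σx)(Σy)/n = 2467 − 1997.714286 = 469.285714
Syy = Σy² − (Σy)²/n = 976 − 825.142857 = 150.857143
R² = Sxy²/(Sxx·Syy) = (469.285714)²/(1767.428571·150.857143) = 0.825975

0.826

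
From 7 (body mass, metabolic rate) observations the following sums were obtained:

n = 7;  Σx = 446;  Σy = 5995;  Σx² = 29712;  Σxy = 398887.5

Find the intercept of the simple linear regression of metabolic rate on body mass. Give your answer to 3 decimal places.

24.219

Sxx = Σx² − (Σx)²/n = 29712 − 28416.571429 = 1295.428571
Sxy = Σxy − (Σx)(Σy)/n = 398887.5 − 381967.142857 = 16920.357143
b = Sxy/Sxx = 16920.357143/1295.428571 = 13.061590
a = ȳ − b·x̄ = 856.428571 − 13.061590·63.714286 = 24.218681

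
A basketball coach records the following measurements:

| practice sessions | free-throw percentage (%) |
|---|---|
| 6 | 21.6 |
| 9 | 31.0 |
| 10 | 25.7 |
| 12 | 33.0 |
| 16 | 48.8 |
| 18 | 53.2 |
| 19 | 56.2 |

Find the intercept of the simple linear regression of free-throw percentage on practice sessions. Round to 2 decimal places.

n = 7, Σx = 90, Σy = 269.5, Σxy = 3867.8, Σx² = 1302
Sxx = Σx² − (Σx)²/n = 1302 − 1157.142857 = 144.857143
Sxy = Σxy − (Σx)(Σy)/n = 3867.8 − 3465 = 402.8
b = Sxy/Sxx = 402.8/144.857143 = 2.780671
a = ȳ − b·x̄ = 38.5 − 2.780671·12.857143 = 2.748521

2.75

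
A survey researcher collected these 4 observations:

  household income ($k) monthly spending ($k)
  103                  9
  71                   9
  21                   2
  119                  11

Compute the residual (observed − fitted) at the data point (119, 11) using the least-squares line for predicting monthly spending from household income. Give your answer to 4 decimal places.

-0.2449

n = 4, Σx = 314, Σy = 31, Σxy = 2917, Σx² = 30252
Sxx = Σx² − (Σx)²/n = 30252 − 24649 = 5603
Sxy = Σxy − (Σx)(Σy)/n = 2917 − 2433.5 = 483.5
b = Sxy/Sxx = 483.5/5603 = 0.086293
a = ȳ − b·x̄ = 7.75 − 0.086293·78.5 = 0.975995
ŷ(119) = 0.975995 + 0.086293·119 = 11.244869
residual = y − ŷ = 11 − 11.244869 = -0.244869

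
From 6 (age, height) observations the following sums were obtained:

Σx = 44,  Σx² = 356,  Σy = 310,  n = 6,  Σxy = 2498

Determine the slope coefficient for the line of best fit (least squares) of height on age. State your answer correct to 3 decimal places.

Sxx = Σx² − (Σx)²/n = 356 − 322.666667 = 33.333333
Sxy = Σxy − (Σx)(Σy)/n = 2498 − 2273.333333 = 224.666667
b = Sxy/Sxx = 224.666667/33.333333 = 6.74

6.740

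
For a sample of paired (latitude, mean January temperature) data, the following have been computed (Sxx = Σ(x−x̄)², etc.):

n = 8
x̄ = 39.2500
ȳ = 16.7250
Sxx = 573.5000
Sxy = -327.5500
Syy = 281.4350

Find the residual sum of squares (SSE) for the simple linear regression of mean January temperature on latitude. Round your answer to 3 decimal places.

b = Sxy/Sxx = -327.55/573.5 = -0.571142
SSE = Syy − b·Sxy = 281.435 − (-0.571142)·(-327.55) = 94.357402

94.357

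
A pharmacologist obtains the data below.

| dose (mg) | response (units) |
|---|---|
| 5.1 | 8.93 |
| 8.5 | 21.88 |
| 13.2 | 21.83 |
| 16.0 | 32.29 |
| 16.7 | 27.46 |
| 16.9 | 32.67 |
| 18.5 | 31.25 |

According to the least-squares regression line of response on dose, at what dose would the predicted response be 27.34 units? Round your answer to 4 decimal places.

n = 7, Σx = 94.9, Σy = 176.31, Σxy = 2625.149, Σx² = 1435.25
Sxx = Σx² − (Σx)²/n = 1435.25 − 1286.572857 = 148.677143
Sxy = Σxy − (Σx)(Σy)/n = 2625.149 − 2390.259857 = 234.889143
b = Sxy/Sxx = 234.889143/148.677143 = 1.579860
a = ȳ − b·x̄ = 25.187143 − 1.579860·13.557143 = 3.768749
Set a + b·x = 27.34: x = (27.34 − 3.768749) / 1.579860 = 14.919831

14.9198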